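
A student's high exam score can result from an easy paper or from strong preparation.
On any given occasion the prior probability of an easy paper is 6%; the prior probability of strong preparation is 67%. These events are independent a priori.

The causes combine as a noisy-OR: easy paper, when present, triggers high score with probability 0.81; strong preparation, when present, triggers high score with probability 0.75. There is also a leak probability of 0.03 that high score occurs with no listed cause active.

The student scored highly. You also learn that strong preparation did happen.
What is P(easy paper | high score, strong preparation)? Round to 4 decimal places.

Under noisy-OR, P(high score | causes) = 1 − (1−0.03)·∏(1−qᵢ) over the active causes.
P(high score | strong preparation) = 0.7575·0.94 + 0.953925·0.06 = 0.712050 + 0.057236 = 0.769286
Restricting to configurations with easy paper present: 0.953925·0.06 = 0.057236.
P(easy paper | high score, strong preparation) = 0.057236 / 0.769286 ≈ 0.0744

P(easy paper | high score, strong preparation) ≈ 0.0744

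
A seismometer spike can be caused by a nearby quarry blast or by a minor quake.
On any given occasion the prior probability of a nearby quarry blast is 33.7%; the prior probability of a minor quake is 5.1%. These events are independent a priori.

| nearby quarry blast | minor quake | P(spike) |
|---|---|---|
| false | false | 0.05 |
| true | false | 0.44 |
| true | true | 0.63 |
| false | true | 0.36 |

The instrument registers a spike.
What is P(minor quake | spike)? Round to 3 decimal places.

Sum P(spike|·) weighted by the priors over the 4 (nearby quarry blast, minor quake) configurations:
  P(spike) = 0.05·0.663·0.949 + 0.36·0.663·0.051 + 0.44·0.337·0.949 + 0.63·0.337·0.051
        = 0.031459 + 0.012173 + 0.140718 + 0.010828 = 0.195178
Keeping only the minor quake-present terms gives 0.023001, so
  P(minor quake | spike) = 0.023001 / 0.195178 ≈ 0.118

P(minor quake | spike) ≈ 0.118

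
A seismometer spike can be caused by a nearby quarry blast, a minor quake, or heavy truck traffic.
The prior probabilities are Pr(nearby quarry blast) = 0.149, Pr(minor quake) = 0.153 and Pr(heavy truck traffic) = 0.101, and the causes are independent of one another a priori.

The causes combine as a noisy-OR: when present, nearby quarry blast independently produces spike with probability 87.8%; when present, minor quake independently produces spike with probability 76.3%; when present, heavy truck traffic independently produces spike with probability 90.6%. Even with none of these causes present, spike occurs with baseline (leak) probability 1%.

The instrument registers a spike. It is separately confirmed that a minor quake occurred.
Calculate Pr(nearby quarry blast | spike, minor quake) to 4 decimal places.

Pr(nearby quarry blast | spike, minor quake) ≈ 0.1781

Under noisy-OR, P(spike | causes) = 1 − (1−0.01)·∏(1−qᵢ) over the active causes.
Sum P(spike|·) weighted by the priors over the 4 (nearby quarry blast, heavy truck traffic) configurations:
  P(spike | minor quake) = 0.76537·0.851·0.899 + 0.977945·0.851·0.101 + 0.971375·0.149·0.899 + 0.997309·0.149·0.101
        = 0.585546 + 0.084055 + 0.130117 + 0.015009 = 0.814727
The terms with nearby quarry blast present sum to 0.145126, so
  P(nearby quarry blast | spike, minor quake) = 0.145126 / 0.814727 ≈ 0.1781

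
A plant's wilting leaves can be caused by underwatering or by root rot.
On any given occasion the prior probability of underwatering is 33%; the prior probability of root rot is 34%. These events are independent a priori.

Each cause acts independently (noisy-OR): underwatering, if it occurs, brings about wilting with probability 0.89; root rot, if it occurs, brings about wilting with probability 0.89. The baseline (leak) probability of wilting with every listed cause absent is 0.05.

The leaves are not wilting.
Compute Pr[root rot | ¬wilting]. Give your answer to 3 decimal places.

Pr[root rot | ¬wilting] ≈ 0.054

Under noisy-OR, P(wilting | causes) = 1 − (1−0.05)·∏(1−qᵢ) over the active causes.
Sum P(¬wilting|·) weighted by the priors over the 4 (underwatering, root rot) configurations:
  P(¬wilting) = 0.95×0.67×0.66 + 0.1045×0.67×0.34 + 0.1045×0.33×0.66 + 0.011495×0.33×0.34
        = 0.420090 + 0.023805 + 0.022760 + 0.001290 = 0.467945
Keeping only the root rot-present terms gives 0.025095, so
  P(root rot | ¬wilting) = 0.025095 / 0.467945 ≈ 0.054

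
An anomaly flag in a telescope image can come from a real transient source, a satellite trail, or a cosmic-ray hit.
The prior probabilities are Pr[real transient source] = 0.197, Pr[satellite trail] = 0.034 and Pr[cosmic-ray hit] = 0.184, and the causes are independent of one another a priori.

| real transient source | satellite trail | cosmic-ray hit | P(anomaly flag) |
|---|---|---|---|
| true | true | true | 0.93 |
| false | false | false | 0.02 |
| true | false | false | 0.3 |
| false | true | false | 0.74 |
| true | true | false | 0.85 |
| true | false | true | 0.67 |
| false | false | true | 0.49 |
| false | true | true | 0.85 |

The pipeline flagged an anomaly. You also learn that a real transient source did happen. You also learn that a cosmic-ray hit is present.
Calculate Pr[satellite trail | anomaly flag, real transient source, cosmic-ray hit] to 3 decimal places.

Pr[satellite trail | anomaly flag, real transient source, cosmic-ray hit] ≈ 0.047

P(anomaly flag | real transient source, cosmic-ray hit) = 0.67·0.966 + 0.93·0.034 = 0.647220 + 0.031620 = 0.678840
Restricting to configurations with satellite trail present: 0.93·0.034 = 0.031620.
Hence the posterior is 0.031620/0.678840 ≈ 0.047.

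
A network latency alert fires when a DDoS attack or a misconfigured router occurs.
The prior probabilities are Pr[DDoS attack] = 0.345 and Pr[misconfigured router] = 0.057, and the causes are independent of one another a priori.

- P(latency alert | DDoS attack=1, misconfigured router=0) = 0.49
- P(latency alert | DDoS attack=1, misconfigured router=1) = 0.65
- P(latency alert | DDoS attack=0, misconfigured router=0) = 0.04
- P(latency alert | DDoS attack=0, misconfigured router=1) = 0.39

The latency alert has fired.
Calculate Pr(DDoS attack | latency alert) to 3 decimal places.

Pr(DDoS attack | latency alert) ≈ 0.814

By total probability over the 4 (DDoS attack, misconfigured router) configurations:
  P(latency alert) = 0.04×0.655×0.943 + 0.39×0.655×0.057 + 0.49×0.345×0.943 + 0.65×0.345×0.057
        = 0.024707 + 0.014561 + 0.159414 + 0.012782 = 0.211464
The terms with DDoS attack present sum to 0.172196, so
  P(DDoS attack | latency alert) = 0.172196 / 0.211464 ≈ 0.814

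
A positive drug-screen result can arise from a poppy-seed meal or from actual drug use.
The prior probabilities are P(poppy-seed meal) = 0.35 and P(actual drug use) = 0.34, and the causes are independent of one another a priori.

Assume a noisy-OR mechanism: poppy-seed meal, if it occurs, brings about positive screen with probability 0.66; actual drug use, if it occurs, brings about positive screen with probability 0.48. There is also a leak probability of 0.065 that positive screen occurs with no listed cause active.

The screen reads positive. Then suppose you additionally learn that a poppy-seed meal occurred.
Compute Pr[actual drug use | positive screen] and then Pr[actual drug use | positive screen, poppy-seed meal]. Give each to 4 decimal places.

Under noisy-OR, P(positive screen | causes) = 1 − (1−0.065)·∏(1−qᵢ) over the active causes.
For the numerator, keep only actual drug use=true terms: 0.113550 + 0.099328 = 0.212878
The normalizing constant is 0.065*0.65*0.66 + 0.5138*0.65*0.34 + 0.6821*0.35*0.66 + 0.834692*0.35*0.34 = 0.398328
Posterior = 0.212878 / 0.398328 ≈ 0.5344

Now condition on the additional information:
Numerator (weight on configurations with actual drug use): 0.834692×0.34 = 0.283795
Normalizer over all consistent configurations: 0.6821×0.66 + 0.834692×0.34 = 0.733981
Posterior = 0.283795 / 0.733981 ≈ 0.3867
The drop from 0.5344 to 0.3867 is the explaining-away (discounting) effect.

Pr[actual drug use | positive screen] ≈ 0.5344; Pr[actual drug use | positive screen, poppy-seed meal] ≈ 0.3867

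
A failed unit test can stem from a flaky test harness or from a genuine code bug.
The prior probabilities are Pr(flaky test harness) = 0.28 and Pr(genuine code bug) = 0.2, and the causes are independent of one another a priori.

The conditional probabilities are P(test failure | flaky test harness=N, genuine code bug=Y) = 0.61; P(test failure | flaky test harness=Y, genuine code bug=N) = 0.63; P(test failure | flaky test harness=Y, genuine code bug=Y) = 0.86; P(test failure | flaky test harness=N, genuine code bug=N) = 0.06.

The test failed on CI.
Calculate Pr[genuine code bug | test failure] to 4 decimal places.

Pr[genuine code bug | test failure] ≈ 0.4363

P(test failure) = 0.06×0.72×0.8 + 0.61×0.72×0.2 + 0.63×0.28×0.8 + 0.86×0.28×0.2 = 0.034560 + 0.087840 + 0.141120 + 0.048160 = 0.311680
The genuine code bug-present share is 0.087840 + 0.048160 = 0.136000.
Hence the posterior is 0.136000/0.311680 ≈ 0.4363.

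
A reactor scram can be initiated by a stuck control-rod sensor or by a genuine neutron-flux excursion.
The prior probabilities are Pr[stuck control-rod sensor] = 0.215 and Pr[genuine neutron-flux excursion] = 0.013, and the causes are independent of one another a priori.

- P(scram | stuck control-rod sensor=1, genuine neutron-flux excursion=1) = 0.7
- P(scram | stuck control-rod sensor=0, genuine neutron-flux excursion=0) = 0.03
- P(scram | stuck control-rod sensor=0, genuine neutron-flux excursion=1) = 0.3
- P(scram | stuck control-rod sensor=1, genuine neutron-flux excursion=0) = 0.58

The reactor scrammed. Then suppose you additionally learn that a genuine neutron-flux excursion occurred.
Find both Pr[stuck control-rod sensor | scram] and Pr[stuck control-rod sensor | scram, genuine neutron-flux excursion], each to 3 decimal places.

Pr[stuck control-rod sensor | scram] ≈ 0.826; Pr[stuck control-rod sensor | scram, genuine neutron-flux excursion] ≈ 0.390

P(scram) = 0.03×0.785×0.987 + 0.3×0.785×0.013 + 0.58×0.215×0.987 + 0.7×0.215×0.013 = 0.023244 + 0.003061 + 0.123079 + 0.001956 = 0.151340
The stuck control-rod sensor-present share is 0.123079 + 0.001956 = 0.125035.
Hence the posterior is 0.125035/0.151340 ≈ 0.826.

With the extra evidence:
P(scram | genuine neutron-flux excursion) = 0.3×0.785 + 0.7×0.215 = 0.235500 + 0.150500 = 0.386000
Restricting to configurations with stuck control-rod sensor present: 0.7×0.215 = 0.150500.
Hence the posterior is 0.150500/0.386000 ≈ 0.390.
This is intercausal reasoning (explaining away): once genuine neutron-flux excursion accounts for the scram, stuck control-rod sensor becomes less likely.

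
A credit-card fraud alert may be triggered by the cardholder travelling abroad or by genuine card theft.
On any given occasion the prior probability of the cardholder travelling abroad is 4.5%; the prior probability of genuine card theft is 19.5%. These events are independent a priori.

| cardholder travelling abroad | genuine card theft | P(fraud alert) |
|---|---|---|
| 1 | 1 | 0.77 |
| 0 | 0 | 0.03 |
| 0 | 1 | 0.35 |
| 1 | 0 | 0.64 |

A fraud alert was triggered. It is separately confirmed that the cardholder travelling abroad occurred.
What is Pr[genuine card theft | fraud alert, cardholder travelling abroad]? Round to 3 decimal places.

Pr[genuine card theft | fraud alert, cardholder travelling abroad] ≈ 0.226

Weight on genuine card theft=true, given the evidence: 0.77*0.195 = 0.150150
The normalizing constant is 0.64*0.805 + 0.77*0.195 = 0.665350
Posterior = 0.150150 / 0.665350 ≈ 0.226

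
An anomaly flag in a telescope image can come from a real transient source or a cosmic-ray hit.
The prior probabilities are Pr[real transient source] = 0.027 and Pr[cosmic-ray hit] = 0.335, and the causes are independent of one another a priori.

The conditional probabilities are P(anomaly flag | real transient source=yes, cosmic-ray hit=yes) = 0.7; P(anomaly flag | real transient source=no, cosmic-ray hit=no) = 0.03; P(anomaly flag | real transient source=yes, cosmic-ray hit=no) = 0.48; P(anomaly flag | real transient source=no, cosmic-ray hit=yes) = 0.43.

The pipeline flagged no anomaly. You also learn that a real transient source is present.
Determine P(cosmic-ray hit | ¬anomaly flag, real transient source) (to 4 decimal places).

Numerator (weight on configurations with cosmic-ray hit): 0.3*0.335 = 0.100500
Normalizer over all consistent configurations: 0.52*0.665 + 0.3*0.335 = 0.446300
P(cosmic-ray hit | ¬anomaly flag, real transient source) = 0.100500/0.446300 ≈ 0.2252

P(cosmic-ray hit | ¬anomaly flag, real transient source) ≈ 0.2252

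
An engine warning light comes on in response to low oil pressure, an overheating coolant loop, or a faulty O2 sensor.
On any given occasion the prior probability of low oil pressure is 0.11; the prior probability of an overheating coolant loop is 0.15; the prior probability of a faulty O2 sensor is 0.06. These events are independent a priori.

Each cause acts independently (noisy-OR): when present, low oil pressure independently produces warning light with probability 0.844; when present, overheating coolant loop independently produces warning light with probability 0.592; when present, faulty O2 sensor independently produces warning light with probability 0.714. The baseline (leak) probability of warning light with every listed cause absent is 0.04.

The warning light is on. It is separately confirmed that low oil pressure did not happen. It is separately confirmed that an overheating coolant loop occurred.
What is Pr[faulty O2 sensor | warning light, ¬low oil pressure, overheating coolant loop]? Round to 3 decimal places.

Pr[faulty O2 sensor | warning light, ¬low oil pressure, overheating coolant loop] ≈ 0.085

Under noisy-OR, P(warning light | causes) = 1 − (1−0.04)·∏(1−qᵢ) over the active causes.
By total probability over both values of faulty O2 sensor:
  P(warning light | ¬low oil pressure, overheating coolant loop) = 0.60832×0.94 + 0.88798×0.06
        = 0.571821 + 0.053279 = 0.625100
Keeping only the faulty O2 sensor-present terms gives 0.053279, so
  P(faulty O2 sensor | warning light, ¬low oil pressure, overheating coolant loop) = 0.053279 / 0.625100 ≈ 0.085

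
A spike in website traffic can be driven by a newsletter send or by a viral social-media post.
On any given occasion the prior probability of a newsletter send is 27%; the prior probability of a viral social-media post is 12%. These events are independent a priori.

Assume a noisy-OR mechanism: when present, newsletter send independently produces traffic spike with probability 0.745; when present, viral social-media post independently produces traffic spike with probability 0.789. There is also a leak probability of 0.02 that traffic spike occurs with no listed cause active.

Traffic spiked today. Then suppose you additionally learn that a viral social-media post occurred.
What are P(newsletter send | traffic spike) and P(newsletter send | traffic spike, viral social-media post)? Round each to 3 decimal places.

Under noisy-OR, P(traffic spike | causes) = 1 − (1−0.02)·∏(1−qᵢ) over the active causes.
Numerator (weight on configurations with newsletter send): 0.178224 + 0.030692 = 0.208916
Denominator P(traffic spike): 0.02×0.73×0.88 + 0.79322×0.73×0.12 + 0.7501×0.27×0.88 + 0.947271×0.27×0.12 = 0.291250
Posterior = 0.208916 / 0.291250 ≈ 0.717

With the extra evidence:
P(traffic spike | viral social-media post) = 0.79322*0.73 + 0.947271*0.27 = 0.579051 + 0.255763 = 0.834814
Of this, 0.255763 comes from 0.947271*0.27 (the newsletter send=true cases).
P(newsletter send | traffic spike, viral social-media post) = 0.255763 / 0.834814 ≈ 0.306
This is intercausal reasoning (explaining away): once viral social-media post accounts for the traffic spike, newsletter send becomes less likely.

P(newsletter send | traffic spike) ≈ 0.717; P(newsletter send | traffic spike, viral social-media post) ≈ 0.306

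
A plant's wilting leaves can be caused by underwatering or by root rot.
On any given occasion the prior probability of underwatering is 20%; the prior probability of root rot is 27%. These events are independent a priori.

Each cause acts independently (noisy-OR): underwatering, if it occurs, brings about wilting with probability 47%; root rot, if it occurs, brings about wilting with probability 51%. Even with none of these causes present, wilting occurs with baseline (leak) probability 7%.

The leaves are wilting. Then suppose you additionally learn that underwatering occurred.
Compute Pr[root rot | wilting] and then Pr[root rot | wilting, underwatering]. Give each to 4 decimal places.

Under noisy-OR, P(wilting | causes) = 1 − (1−0.07)·∏(1−qᵢ) over the active causes.
For the numerator, keep only root rot=true terms: 0.117569 + 0.040958 = 0.158527
The normalizing constant is 0.07×0.8×0.73 + 0.5443×0.8×0.27 + 0.5071×0.2×0.73 + 0.758479×0.2×0.27 = 0.273444
P(root rot | wilting) = 0.158527/0.273444 ≈ 0.5797

With the extra evidence:
Sum P(wilting|·) weighted by the priors over both values of root rot:
  P(wilting | underwatering) = 0.5071×0.73 + 0.758479×0.27
        = 0.370183 + 0.204789 = 0.574972
Keeping only the root rot-present terms gives 0.204789, so
  P(root rot | wilting, underwatering) = 0.204789 / 0.574972 ≈ 0.3562

Pr[root rot | wilting] ≈ 0.5797; Pr[root rot | wilting, underwatering] ≈ 0.3562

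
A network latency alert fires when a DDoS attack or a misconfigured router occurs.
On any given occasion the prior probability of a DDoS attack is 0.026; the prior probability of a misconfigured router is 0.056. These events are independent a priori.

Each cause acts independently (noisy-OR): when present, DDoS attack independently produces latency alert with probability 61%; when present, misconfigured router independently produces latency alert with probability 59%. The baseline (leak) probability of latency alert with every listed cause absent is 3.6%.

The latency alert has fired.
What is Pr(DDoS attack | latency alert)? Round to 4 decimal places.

Pr(DDoS attack | latency alert) ≈ 0.2003

Under noisy-OR, P(latency alert | causes) = 1 − (1−0.036)·∏(1−qᵢ) over the active causes.
P(latency alert) = 0.036·0.974·0.944 + 0.60476·0.974·0.056 + 0.62404·0.026·0.944 + 0.845856·0.026·0.056 = 0.033100 + 0.032986 + 0.015316 + 0.001232 = 0.082634
Of this, 0.016548 comes from 0.015316 + 0.001232 (the DDoS attack=true cases).
P(DDoS attack | latency alert) = 0.016548 / 0.082634 ≈ 0.2003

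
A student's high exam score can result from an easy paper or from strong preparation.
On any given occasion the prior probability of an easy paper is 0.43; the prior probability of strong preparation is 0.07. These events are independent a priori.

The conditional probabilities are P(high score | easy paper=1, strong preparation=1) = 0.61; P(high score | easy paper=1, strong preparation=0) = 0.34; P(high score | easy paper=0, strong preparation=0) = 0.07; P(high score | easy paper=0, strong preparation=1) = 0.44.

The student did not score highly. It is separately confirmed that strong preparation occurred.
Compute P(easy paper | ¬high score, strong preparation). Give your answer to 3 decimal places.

For the numerator, keep only easy paper=true terms: 0.39·0.43 = 0.167700
The normalizing constant is 0.56·0.57 + 0.39·0.43 = 0.486900
Posterior = 0.167700 / 0.486900 ≈ 0.344

P(easy paper | ¬high score, strong preparation) ≈ 0.344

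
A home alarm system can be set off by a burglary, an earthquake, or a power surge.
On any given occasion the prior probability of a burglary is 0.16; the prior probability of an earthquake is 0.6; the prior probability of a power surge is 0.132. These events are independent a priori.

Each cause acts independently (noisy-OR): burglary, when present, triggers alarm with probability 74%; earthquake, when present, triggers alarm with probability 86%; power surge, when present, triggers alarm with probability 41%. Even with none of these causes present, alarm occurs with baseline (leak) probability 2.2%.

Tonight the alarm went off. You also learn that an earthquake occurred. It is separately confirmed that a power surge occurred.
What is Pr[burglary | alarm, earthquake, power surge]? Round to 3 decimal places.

Pr[burglary | alarm, earthquake, power surge] ≈ 0.169

Under noisy-OR, P(alarm | causes) = 1 − (1−0.022)·∏(1−qᵢ) over the active causes.
Enumerate both values of burglary and weight by the priors:
  P(alarm | earthquake, power surge) = 0.919217×0.84 + 0.978996×0.16
        = 0.772142 + 0.156639 = 0.928781
Configurations with burglary contribute 0.156639, so
  P(burglary | alarm, earthquake, power surge) = 0.156639 / 0.928781 ≈ 0.169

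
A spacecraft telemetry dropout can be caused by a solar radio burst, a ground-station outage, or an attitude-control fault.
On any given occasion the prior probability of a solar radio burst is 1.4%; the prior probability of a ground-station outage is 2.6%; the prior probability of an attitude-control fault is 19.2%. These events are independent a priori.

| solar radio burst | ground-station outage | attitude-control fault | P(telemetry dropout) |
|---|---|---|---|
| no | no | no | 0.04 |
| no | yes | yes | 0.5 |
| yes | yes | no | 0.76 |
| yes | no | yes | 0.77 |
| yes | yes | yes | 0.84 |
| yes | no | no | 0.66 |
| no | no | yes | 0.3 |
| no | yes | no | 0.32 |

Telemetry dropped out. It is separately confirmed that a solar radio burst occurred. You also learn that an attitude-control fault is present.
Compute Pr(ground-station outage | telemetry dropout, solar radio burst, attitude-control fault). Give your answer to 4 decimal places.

Pr(ground-station outage | telemetry dropout, solar radio burst, attitude-control fault) ≈ 0.0283

P(telemetry dropout | solar radio burst, attitude-control fault) = 0.77·0.974 + 0.84·0.026 = 0.749980 + 0.021840 = 0.771820
The ground-station outage-present share is 0.84·0.026 = 0.021840.
P(ground-station outage | telemetry dropout, solar radio burst, attitude-control fault) = 0.021840 / 0.771820 ≈ 0.0283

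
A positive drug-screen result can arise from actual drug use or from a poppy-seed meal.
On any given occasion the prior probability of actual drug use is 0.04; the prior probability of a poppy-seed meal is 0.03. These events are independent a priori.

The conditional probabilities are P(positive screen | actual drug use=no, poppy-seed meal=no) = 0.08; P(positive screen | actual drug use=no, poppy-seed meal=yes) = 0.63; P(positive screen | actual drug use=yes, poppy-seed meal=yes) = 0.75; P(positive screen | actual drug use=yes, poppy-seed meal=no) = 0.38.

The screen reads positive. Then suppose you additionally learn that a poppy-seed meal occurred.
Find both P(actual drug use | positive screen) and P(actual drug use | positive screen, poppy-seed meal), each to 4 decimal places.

Enumerate the 4 (actual drug use, poppy-seed meal) configurations and weight by the priors:
  P(positive screen) = 0.08·0.96·0.97 + 0.63·0.96·0.03 + 0.38·0.04·0.97 + 0.75·0.04·0.03
        = 0.074496 + 0.018144 + 0.014744 + 0.000900 = 0.108284
The terms with actual drug use present sum to 0.015644, so
  P(actual drug use | positive screen) = 0.015644 / 0.108284 ≈ 0.1445

With the extra evidence:
Weight on actual drug use=true, given the evidence: 0.75×0.04 = 0.030000
The normalizing constant is 0.63×0.96 + 0.75×0.04 = 0.634800
P(actual drug use | positive screen, poppy-seed meal) = 0.030000/0.634800 ≈ 0.0473
This is intercausal reasoning (explaining away): once poppy-seed meal accounts for the positive screen, actual drug use becomes less likely.

P(actual drug use | positive screen) ≈ 0.1445; P(actual drug use | positive screen, poppy-seed meal) ≈ 0.0473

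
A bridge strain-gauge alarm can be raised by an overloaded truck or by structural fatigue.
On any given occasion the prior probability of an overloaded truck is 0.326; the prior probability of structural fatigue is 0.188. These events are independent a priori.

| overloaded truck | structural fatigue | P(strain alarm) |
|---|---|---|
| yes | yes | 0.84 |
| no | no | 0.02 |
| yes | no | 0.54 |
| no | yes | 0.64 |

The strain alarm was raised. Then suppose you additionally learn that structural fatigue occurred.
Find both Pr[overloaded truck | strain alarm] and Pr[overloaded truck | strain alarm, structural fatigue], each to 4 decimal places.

Pr[overloaded truck | strain alarm] ≈ 0.6787; Pr[overloaded truck | strain alarm, structural fatigue] ≈ 0.3883

P(strain alarm) = 0.02*0.674*0.812 + 0.64*0.674*0.188 + 0.54*0.326*0.812 + 0.84*0.326*0.188 = 0.010946 + 0.081096 + 0.142944 + 0.051482 = 0.286468
Of this, 0.194426 comes from 0.142944 + 0.051482 (the overloaded truck=true cases).
Hence the posterior is 0.194426/0.286468 ≈ 0.6787.

Now condition on the additional information:
Weight on overloaded truck=true, given the evidence: 0.84×0.326 = 0.273840
The normalizing constant is 0.64×0.674 + 0.84×0.326 = 0.705200
P(overloaded truck | strain alarm, structural fatigue) = 0.273840/0.705200 ≈ 0.3883
This is intercausal reasoning (explaining away): once structural fatigue accounts for the strain alarm, overloaded truck becomes less likely.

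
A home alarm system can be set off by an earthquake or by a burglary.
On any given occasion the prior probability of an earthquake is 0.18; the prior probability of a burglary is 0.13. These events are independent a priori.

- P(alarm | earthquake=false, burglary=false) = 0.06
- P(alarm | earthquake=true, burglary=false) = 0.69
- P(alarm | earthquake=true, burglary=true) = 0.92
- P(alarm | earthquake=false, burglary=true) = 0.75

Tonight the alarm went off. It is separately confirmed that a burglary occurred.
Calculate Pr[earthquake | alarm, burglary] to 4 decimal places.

Numerator (weight on configurations with earthquake): 0.92*0.18 = 0.165600
Denominator P(alarm | burglary): 0.75*0.82 + 0.92*0.18 = 0.780600
Posterior = 0.165600 / 0.780600 ≈ 0.2121

Pr[earthquake | alarm, burglary] ≈ 0.2121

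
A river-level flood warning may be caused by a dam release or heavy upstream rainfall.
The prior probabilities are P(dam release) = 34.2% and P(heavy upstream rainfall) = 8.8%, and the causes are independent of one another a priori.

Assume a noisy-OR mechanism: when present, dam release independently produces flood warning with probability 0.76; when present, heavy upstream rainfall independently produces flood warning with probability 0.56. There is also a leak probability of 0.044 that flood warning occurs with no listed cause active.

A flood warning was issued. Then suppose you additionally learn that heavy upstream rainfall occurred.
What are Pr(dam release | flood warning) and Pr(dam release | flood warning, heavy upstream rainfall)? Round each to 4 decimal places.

Under noisy-OR, P(flood warning | causes) = 1 − (1−0.044)·∏(1−qᵢ) over the active causes.
Enumerate the 4 (dam release, heavy upstream rainfall) configurations and weight by the priors:
  P(flood warning) = 0.044·0.658·0.912 + 0.57936·0.658·0.088 + 0.77056·0.342·0.912 + 0.899046·0.342·0.088
        = 0.026404 + 0.033547 + 0.240341 + 0.027058 = 0.327350
Keeping only the dam release-present terms gives 0.267399, so
  P(dam release | flood warning) = 0.267399 / 0.327350 ≈ 0.8169

Now also conditioning on heavy upstream rainfall=true:
Weight on dam release=true, given the evidence: 0.899046·0.342 = 0.307474
The normalizing constant is 0.57936·0.658 + 0.899046·0.342 = 0.688693
Posterior = 0.307474 / 0.688693 ≈ 0.4465
This is intercausal reasoning (explaining away): once heavy upstream rainfall accounts for the flood warning, dam release becomes less likely.

Pr(dam release | flood warning) ≈ 0.8169; Pr(dam release | flood warning, heavy upstream rainfall) ≈ 0.4465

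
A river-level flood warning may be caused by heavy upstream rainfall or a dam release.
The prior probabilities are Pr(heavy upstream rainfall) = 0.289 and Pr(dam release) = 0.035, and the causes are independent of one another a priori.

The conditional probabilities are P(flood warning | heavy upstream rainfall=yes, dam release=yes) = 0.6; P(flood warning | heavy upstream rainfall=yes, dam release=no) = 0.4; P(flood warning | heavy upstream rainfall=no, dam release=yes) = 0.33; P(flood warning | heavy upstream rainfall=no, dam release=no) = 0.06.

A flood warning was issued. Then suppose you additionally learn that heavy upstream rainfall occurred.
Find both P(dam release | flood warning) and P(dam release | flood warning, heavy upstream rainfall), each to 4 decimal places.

P(dam release | flood warning) ≈ 0.0855; P(dam release | flood warning, heavy upstream rainfall) ≈ 0.0516

P(flood warning) = 0.06×0.711×0.965 + 0.33×0.711×0.035 + 0.4×0.289×0.965 + 0.6×0.289×0.035 = 0.041167 + 0.008212 + 0.111554 + 0.006069 = 0.167002
Restricting to configurations with dam release present: 0.008212 + 0.006069 = 0.014281.
P(dam release | flood warning) = 0.014281 / 0.167002 ≈ 0.0855

Now also conditioning on heavy upstream rainfall=true:
P(flood warning | heavy upstream rainfall) = 0.4·0.965 + 0.6·0.035 = 0.386000 + 0.021000 = 0.407000
Restricting to configurations with dam release present: 0.6·0.035 = 0.021000.
So P(dam release | flood warning, heavy upstream rainfall) = 0.021000/0.407000 ≈ 0.0516.
— heavy upstream rainfall explains away the evidence for dam release.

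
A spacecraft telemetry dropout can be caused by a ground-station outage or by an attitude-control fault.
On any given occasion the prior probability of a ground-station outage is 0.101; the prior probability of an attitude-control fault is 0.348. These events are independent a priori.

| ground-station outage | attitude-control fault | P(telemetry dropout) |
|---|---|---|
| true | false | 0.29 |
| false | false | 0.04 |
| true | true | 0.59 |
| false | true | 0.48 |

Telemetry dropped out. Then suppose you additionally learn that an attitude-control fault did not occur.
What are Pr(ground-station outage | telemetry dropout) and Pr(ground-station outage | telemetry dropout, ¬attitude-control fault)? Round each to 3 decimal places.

Weight on ground-station outage=true, given the evidence: 0.019097 + 0.020737 = 0.039834
Denominator P(telemetry dropout): 0.04*0.899*0.652 + 0.48*0.899*0.348 + 0.29*0.101*0.652 + 0.59*0.101*0.348 = 0.213449
Posterior = 0.039834 / 0.213449 ≈ 0.187

Now also conditioning on attitude-control fault≠true:
For the numerator, keep only ground-station outage=true terms: 0.29×0.101 = 0.029290
The normalizing constant is 0.04×0.899 + 0.29×0.101 = 0.065250
P(ground-station outage | telemetry dropout, ¬attitude-control fault) = 0.029290/0.065250 ≈ 0.449
Ruling out attitude-control fault raises the posterior on ground-station outage — the flip side of explaining away.

Pr(ground-station outage | telemetry dropout) ≈ 0.187; Pr(ground-station outage | telemetry dropout, ¬attitude-control fault) ≈ 0.449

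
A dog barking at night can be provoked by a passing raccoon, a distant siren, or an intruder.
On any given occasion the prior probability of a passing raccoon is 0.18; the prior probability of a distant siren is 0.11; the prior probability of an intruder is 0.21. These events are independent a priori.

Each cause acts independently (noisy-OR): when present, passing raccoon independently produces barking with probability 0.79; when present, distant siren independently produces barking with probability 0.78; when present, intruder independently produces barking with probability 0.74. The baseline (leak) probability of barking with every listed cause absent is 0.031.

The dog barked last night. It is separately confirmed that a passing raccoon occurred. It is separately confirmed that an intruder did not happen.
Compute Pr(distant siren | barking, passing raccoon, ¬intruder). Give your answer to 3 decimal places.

Under noisy-OR, P(barking | causes) = 1 − (1−0.031)·∏(1−qᵢ) over the active causes.
Sum P(barking|·) weighted by the priors over both values of distant siren:
  P(barking | passing raccoon, ¬intruder) = 0.79651×0.89 + 0.955232×0.11
        = 0.708894 + 0.105076 = 0.813970
Configurations with distant siren contribute 0.105076, so
  P(distant siren | barking, passing raccoon, ¬intruder) = 0.105076 / 0.813970 ≈ 0.129

Pr(distant siren | barking, passing raccoon, ¬intruder) ≈ 0.129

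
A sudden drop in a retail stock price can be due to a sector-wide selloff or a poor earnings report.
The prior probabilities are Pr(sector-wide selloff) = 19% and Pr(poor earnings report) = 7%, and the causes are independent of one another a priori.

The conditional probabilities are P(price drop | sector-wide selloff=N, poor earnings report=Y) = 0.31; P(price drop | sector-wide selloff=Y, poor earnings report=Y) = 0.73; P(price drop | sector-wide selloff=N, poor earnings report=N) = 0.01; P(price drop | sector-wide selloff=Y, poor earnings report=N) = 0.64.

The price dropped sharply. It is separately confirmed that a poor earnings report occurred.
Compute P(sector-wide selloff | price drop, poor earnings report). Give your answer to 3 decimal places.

P(sector-wide selloff | price drop, poor earnings report) ≈ 0.356

Weight on sector-wide selloff=true, given the evidence: 0.73*0.19 = 0.138700
Normalizer over all consistent configurations: 0.31*0.81 + 0.73*0.19 = 0.389800
Posterior = 0.138700 / 0.389800 ≈ 0.356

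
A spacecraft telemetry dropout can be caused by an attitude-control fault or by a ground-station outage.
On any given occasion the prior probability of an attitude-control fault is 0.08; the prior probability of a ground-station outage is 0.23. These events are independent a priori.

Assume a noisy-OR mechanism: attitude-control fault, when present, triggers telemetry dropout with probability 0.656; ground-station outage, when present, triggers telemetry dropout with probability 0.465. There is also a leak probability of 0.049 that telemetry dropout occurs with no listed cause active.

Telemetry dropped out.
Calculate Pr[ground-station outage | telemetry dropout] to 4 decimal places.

Under noisy-OR, P(telemetry dropout | causes) = 1 − (1−0.049)·∏(1−qᵢ) over the active causes.
P(telemetry dropout) = 0.049*0.92*0.77 + 0.491215*0.92*0.23 + 0.672856*0.08*0.77 + 0.824978*0.08*0.23 = 0.034712 + 0.103941 + 0.041448 + 0.015180 = 0.195281
Restricting to configurations with ground-station outage present: 0.103941 + 0.015180 = 0.119121.
So P(ground-station outage | telemetry dropout) = 0.119121/0.195281 ≈ 0.6100.

Pr[ground-station outage | telemetry dropout] ≈ 0.6100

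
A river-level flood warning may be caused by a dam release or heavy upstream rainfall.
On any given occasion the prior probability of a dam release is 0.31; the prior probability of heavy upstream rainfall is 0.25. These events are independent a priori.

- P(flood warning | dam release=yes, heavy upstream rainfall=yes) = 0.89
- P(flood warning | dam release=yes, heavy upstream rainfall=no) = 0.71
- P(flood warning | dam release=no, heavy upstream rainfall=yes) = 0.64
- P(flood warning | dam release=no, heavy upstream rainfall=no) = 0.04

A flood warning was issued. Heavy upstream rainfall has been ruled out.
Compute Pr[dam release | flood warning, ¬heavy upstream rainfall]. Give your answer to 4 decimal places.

P(flood warning | ¬heavy upstream rainfall) = 0.04*0.69 + 0.71*0.31 = 0.027600 + 0.220100 = 0.247700
Of this, 0.220100 comes from 0.71*0.31 (the dam release=true cases).
Hence the posterior is 0.220100/0.247700 ≈ 0.8886.

Pr[dam release | flood warning, ¬heavy upstream rainfall] ≈ 0.8886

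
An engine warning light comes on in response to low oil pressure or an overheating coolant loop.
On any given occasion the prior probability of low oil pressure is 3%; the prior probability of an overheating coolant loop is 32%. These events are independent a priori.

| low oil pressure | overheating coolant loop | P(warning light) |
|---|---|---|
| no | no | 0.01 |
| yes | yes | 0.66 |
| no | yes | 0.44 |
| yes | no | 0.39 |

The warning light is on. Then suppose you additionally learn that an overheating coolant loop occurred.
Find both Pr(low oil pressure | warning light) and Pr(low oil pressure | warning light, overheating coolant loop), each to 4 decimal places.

P(warning light) = 0.01*0.97*0.68 + 0.44*0.97*0.32 + 0.39*0.03*0.68 + 0.66*0.03*0.32 = 0.006596 + 0.136576 + 0.007956 + 0.006336 = 0.157464
Of this, 0.014292 comes from 0.007956 + 0.006336 (the low oil pressure=true cases).
P(low oil pressure | warning light) = 0.014292 / 0.157464 ≈ 0.0908

Now condition on the additional information:
Numerator (weight on configurations with low oil pressure): 0.66*0.03 = 0.019800
Denominator P(warning light | overheating coolant loop): 0.44*0.97 + 0.66*0.03 = 0.446600
Posterior = 0.019800 / 0.446600 ≈ 0.0443
Conditioning on overheating coolant loop lowers the posterior on low oil pressure: the classic explaining-away effect in a common-effect structure.

Pr(low oil pressure | warning light) ≈ 0.0908; Pr(low oil pressure | warning light, overheating coolant loop) ≈ 0.0443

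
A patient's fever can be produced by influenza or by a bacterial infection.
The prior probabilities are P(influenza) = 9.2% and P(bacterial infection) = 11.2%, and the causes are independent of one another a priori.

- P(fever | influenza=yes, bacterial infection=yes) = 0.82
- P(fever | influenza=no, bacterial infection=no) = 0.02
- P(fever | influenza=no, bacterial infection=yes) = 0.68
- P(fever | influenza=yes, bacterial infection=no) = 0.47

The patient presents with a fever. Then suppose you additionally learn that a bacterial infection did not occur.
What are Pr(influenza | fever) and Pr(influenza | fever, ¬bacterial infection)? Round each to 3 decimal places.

Numerator (weight on configurations with influenza): 0.038397 + 0.008449 = 0.046846
Denominator P(fever): 0.02*0.908*0.888 + 0.68*0.908*0.112 + 0.47*0.092*0.888 + 0.82*0.092*0.112 = 0.132125
P(influenza | fever) = 0.046846/0.132125 ≈ 0.355

Now also conditioning on bacterial infection≠true:
P(fever | ¬bacterial infection) = 0.02·0.908 + 0.47·0.092 = 0.018160 + 0.043240 = 0.061400
Of this, 0.043240 comes from 0.47·0.092 (the influenza=true cases).
So P(influenza | fever, ¬bacterial infection) = 0.043240/0.061400 ≈ 0.704.
With bacterial infection excluded, influenza must carry more of the explanatory weight for the fever.

Pr(influenza | fever) ≈ 0.355; Pr(influenza | fever, ¬bacterial infection) ≈ 0.704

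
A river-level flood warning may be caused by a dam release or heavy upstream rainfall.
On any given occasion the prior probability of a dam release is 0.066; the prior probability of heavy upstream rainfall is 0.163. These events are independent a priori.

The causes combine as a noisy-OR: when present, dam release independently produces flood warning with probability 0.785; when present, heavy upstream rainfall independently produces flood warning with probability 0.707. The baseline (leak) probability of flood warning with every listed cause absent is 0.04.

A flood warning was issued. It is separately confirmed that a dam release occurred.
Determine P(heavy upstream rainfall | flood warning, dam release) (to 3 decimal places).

Under noisy-OR, P(flood warning | causes) = 1 − (1−0.04)·∏(1−qᵢ) over the active causes.
P(flood warning | dam release) = 0.7936*0.837 + 0.939525*0.163 = 0.664243 + 0.153143 = 0.817386
Of this, 0.153143 comes from 0.939525*0.163 (the heavy upstream rainfall=true cases).
So P(heavy upstream rainfall | flood warning, dam release) = 0.153143/0.817386 ≈ 0.187.

P(heavy upstream rainfall | flood warning, dam release) ≈ 0.187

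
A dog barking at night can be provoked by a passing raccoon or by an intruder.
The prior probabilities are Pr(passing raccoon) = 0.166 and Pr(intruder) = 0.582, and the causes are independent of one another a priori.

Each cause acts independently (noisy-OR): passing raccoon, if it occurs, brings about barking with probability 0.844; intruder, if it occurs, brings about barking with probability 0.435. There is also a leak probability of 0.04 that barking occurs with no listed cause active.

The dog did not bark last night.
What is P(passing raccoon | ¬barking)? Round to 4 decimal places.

P(passing raccoon | ¬barking) ≈ 0.0301

Under noisy-OR, P(barking | causes) = 1 − (1−0.04)·∏(1−qᵢ) over the active causes.
Numerator (weight on configurations with passing raccoon): 0.010392 + 0.008175 = 0.018567
The normalizing constant is 0.96×0.834×0.418 + 0.5424×0.834×0.582 + 0.14976×0.166×0.418 + 0.084614×0.166×0.582 = 0.616509
P(passing raccoon | ¬barking) = 0.018567/0.616509 ≈ 0.0301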